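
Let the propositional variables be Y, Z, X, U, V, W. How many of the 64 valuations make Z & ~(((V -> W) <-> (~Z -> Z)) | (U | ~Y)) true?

2

Initial set: {(Z & ~(((V -> W) <-> (~Z -> Z)) | (U | ~Y)))}.
(Z & ~(((V -> W) <-> (~Z -> Z)) | (U | ~Y))): α-rule — add Z, ~(((V -> W) <-> (~Z -> Z)) | (U | ~Y)).
~(((V -> W) <-> (~Z -> Z)) | (U | ~Y)): α-rule — add ~((V -> W) <-> (~Z -> Z)), ~(U | ~Y).
~(U | ~Y): α-rule — add ~U, ~~Y.
~((V -> W) <-> (~Z -> Z)): β-rule — branch into (V -> W), ~(~Z -> Z)  //  ~(V -> W), (~Z -> Z).
  branch 1 (add (V -> W), ~(~Z -> Z)):
    ~(~Z -> Z): α-rule — add ~Z, ~Z.
    × closes — contains both Z and ~Z.
  branch 2 (add ~(V -> W), (~Z -> Z)):
    ~(V -> W): α-rule — add V, ~W.
    (~Z -> Z): β-rule — branch into ~~Z  //  Z.
      branch 2.1 (add ~~Z):
        ○ open, literals {U=0, V=1, W=0, Y=1, Z=1}.
      branch 2.2 (add Z):
        ○ open, literals {U=0, V=1, W=0, Y=1, Z=1}.
1 branch closed, 2 open.
Each open branch fixes some atoms; the unmentioned ones are free. Counting distinct full assignments: branch {U=0, V=1, W=0, Y=1, Z=1} (X) contributes 2 new; branch {U=0, V=1, W=0, Y=1, Z=1} (X) contributes 0 new. Total: 2.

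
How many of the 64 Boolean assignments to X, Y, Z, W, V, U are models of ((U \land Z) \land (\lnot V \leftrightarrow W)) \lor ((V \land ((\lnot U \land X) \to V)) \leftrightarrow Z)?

Initial set: {(((U \land Z) \land (\lnot V \leftrightarrow W)) \lor ((V \land ((\lnot U \land X) \to V)) \leftrightarrow Z))}.
(((U \land Z) \land (\lnot V \leftrightarrow W)) \lor ((V \land ((\lnot U \land X) \to V)) \leftrightarrow Z)): β-rule — branch into ((U \land Z) \land (\lnot V \leftrightarrow W))  //  ((V \land ((\lnot U \land X) \to V)) \leftrightarrow Z).
  branch 1 (add ((U \land Z) \land (\lnot V \leftrightarrow W))):
    ((U \land Z) \land (\lnot V \leftrightarrow W)): α-rule — add (U \land Z), (\lnot V \leftrightarrow W).
    (U \land Z): α-rule — add U, Z.
    (\lnot V \leftrightarrow W): β-rule — branch into \lnot V, W  //  \lnot \lnot V, \lnot W.
      branch 1.1 (add \lnot V, W):
        ○ open, literals {U=true, V=false, W=true, Z=true}.
      branch 1.2 (add \lnot \lnot V, \lnot W):
        ○ open, literals {U=true, V=true, W=false, Z=true}.
  branch 2 (add ((V \land ((\lnot U \land X) \to V)) \leftrightarrow Z)):
    ((V \land ((\lnot U \land X) \to V)) \leftrightarrow Z): β-rule — branch into (V \land ((\lnot U \land X) \to V)), Z  //  \lnot (V \land ((\lnot U \land X) \to V)), \lnot Z.
      branch 2.1 (add (V \land ((\lnot U \land X) \to V)), Z):
        (V \land ((\lnot U \land X) \to V)): α-rule — add V, ((\lnot U \land X) \to V).
        ((\lnot U \land X) \to V): β-rule — branch into \lnot (\lnot U \land X)  //  V.
          branch 2.1.1 (add \lnot (\lnot U \land X)):
            \lnot (\lnot U \land X): β-rule — branch into \lnot \lnot U  //  \lnot X.
              branch 2.1.1.1 (add \lnot \lnot U):
                ○ open, literals {U=true, V=true, Z=true}.
              branch 2.1.1.2 (add \lnot X):
                ○ open, literals {V=true, X=false, Z=true}.
          branch 2.1.2 (add V):
            ○ open, literals {V=true, Z=true}.
      branch 2.2 (add \lnot (V \land ((\lnot U \land X) \to V)), \lnot Z):
        \lnot (V \land ((\lnot U \land X) \to V)): β-rule — branch into \lnot V  //  \lnot ((\lnot U \land X) \to V).
          branch 2.2.1 (add \lnot V):
            ○ open, literals {V=false, Z=false}.
          branch 2.2.2 (add \lnot ((\lnot U \land X) \to V)):
            \lnot ((\lnot U \land X) \to V): α-rule — add (\lnot U \land X), \lnot V.
            (\lnot U \land X): α-rule — add \lnot U, X.
            ○ open, literals {U=false, V=false, X=true, Z=false}.
0 branches closed, 7 open.
Each open branch fixes some atoms; the unmentioned ones are free. Counting distinct full assignments: branch {U=true, V=false, W=true, Z=true} (X, Y) contributes 4 new; branch {U=true, V=true, W=false, Z=true} (X, Y) contributes 4 new; branch {U=true, V=true, Z=true} (X, Y, W) contributes 4 new; branch {V=true, X=false, Z=true} (Y, W, U) contributes 4 new; branch {V=true, Z=true} (X, Y, W, U) contributes 4 new; branch {V=false, Z=false} (X, Y, W, U) contributes 16 new; branch {U=false, V=false, X=true, Z=false} (Y, W) contributes 0 new. Total: 36.

36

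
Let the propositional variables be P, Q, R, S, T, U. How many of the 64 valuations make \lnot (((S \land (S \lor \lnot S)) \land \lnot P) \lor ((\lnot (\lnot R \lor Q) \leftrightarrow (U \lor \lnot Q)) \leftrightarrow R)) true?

12

Initial set: {\lnot (((S \land (S \lor \lnot S)) \land \lnot P) \lor ((\lnot (\lnot R \lor Q) \leftrightarrow (U \lor \lnot Q)) \leftrightarrow R))}.
\lnot (((S \land (S \lor \lnot S)) \land \lnot P) \lor ((\lnot (\lnot R \lor Q) \leftrightarrow (U \lor \lnot Q)) \leftrightarrow R)): α-rule — add \lnot ((S \land (S \lor \lnot S)) \land \lnot P), \lnot ((\lnot (\lnot R \lor Q) \leftrightarrow (U \lor \lnot Q)) \leftrightarrow R).
\lnot ((S \land (S \lor \lnot S)) \land \lnot P): β-rule — branch into \lnot (S \land (S \lor \lnot S))  //  \lnot \lnot P.
  branch 1 (add \lnot (S \land (S \lor \lnot S))):
    \lnot ((\lnot (\lnot R \lor Q) \leftrightarrow (U \lor \lnot Q)) \leftrightarrow R): β-rule — branch into (\lnot (\lnot R \lor Q) \leftrightarrow (U \lor \lnot Q)), \lnot R  //  \lnot (\lnot (\lnot R \lor Q) \leftrightarrow (U \lor \lnot Q)), R.
      branch 1.1 (add (\lnot (\lnot R \lor Q) \leftrightarrow (U \lor \lnot Q)), \lnot R):
        \lnot (S \land (S \lor \lnot S)): β-rule — branch into \lnot S  //  \lnot (S \lor \lnot S).
          branch 1.1.1 (add \lnot S):
            (\lnot (\lnot R \lor Q) \leftrightarrow (U \lor \lnot Q)): β-rule — branch into \lnot (\lnot R \lor Q), (U \lor \lnot Q)  //  \lnot \lnot (\lnot R \lor Q), \lnot (U \lor \lnot Q).
              branch 1.1.1.1 (add \lnot (\lnot R \lor Q), (U \lor \lnot Q)):
                \lnot (\lnot R \lor Q): α-rule — add \lnot \lnot R, \lnot Q.
                × closes — contains both R and \lnot R.
              branch 1.1.1.2 (add \lnot \lnot (\lnot R \lor Q), \lnot (U \lor \lnot Q)):
                \lnot (U \lor \lnot Q): α-rule — add \lnot U, \lnot \lnot Q.
                \lnot \lnot (\lnot R \lor Q): β-rule — branch into \lnot R  //  Q.
                  branch 1.1.1.2.1 (add \lnot R):
                    ○ open, literals {Q=true, R=false, S=false, U=false}.
                  branch 1.1.1.2.2 (add Q):
                    ○ open, literals {Q=true, R=false, S=false, U=false}.
          branch 1.1.2 (add \lnot (S \lor \lnot S)):
            \lnot (S \lor \lnot S): α-rule — add \lnot S, \lnot \lnot S.
            × closes — contains both S and \lnot S.
      branch 1.2 (add \lnot (\lnot (\lnot R \lor Q) \leftrightarrow (U \lor \lnot Q)), R):
        \lnot (S \land (S \lor \lnot S)): β-rule — branch into \lnot S  //  \lnot (S \lor \lnot S).
          branch 1.2.1 (add \lnot S):
            \lnot (\lnot (\lnot R \lor Q) \leftrightarrow (U \lor \lnot Q)): β-rule — branch into \lnot (\lnot R \lor Q), \lnot (U \lor \lnot Q)  //  \lnot \lnot (\lnot R \lor Q), (U \lor \lnot Q).
              branch 1.2.1.1 (add \lnot (\lnot R \lor Q), \lnot (U \lor \lnot Q)):
                \lnot (\lnot R \lor Q): α-rule — add \lnot \lnot R, \lnot Q.
                \lnot (U \lor \lnot Q): α-rule — add \lnot U, \lnot \lnot Q.
                × closes — contains both Q and \lnot Q.
              branch 1.2.1.2 (add \lnot \lnot (\lnot R \lor Q), (U \lor \lnot Q)):
                \lnot \lnot (\lnot R \lor Q): β-rule — branch into \lnot R  //  Q.
                  branch 1.2.1.2.1 (add \lnot R):
                    × closes — contains both R and \lnot R.
                  branch 1.2.1.2.2 (add Q):
                    (U \lor \lnot Q): β-rule — branch into U  //  \lnot Q.
                      branch 1.2.1.2.2.1 (add U):
                        ○ open, literals {Q=true, R=true, S=false, U=true}.
                      branch 1.2.1.2.2.2 (add \lnot Q):
                        × closes — contains both Q and \lnot Q.
          branch 1.2.2 (add \lnot (S \lor \lnot S)):
            \lnot (S \lor \lnot S): α-rule — add \lnot S, \lnot \lnot S.
            × closes — contains both S and \lnot S.
  branch 2 (add \lnot \lnot P):
    \lnot ((\lnot (\lnot R \lor Q) \leftrightarrow (U \lor \lnot Q)) \leftrightarrow R): β-rule — branch into (\lnot (\lnot R \lor Q) \leftrightarrow (U \lor \lnot Q)), \lnot R  //  \lnot (\lnot (\lnot R \lor Q) \leftrightarrow (U \lor \lnot Q)), R.
      branch 2.1 (add (\lnot (\lnot R \lor Q) \leftrightarrow (U \lor \lnot Q)), \lnot R):
        (\lnot (\lnot R \lor Q) \leftrightarrow (U \lor \lnot Q)): β-rule — branch into \lnot (\lnot R \lor Q), (U \lor \lnot Q)  //  \lnot \lnot (\lnot R \lor Q), \lnot (U \lor \lnot Q).
          branch 2.1.1 (add \lnot (\lnot R \lor Q), (U \lor \lnot Q)):
            \lnot (\lnot R \lor Q): α-rule — add \lnot \lnot R, \lnot Q.
            × closes — contains both R and \lnot R.
          branch 2.1.2 (add \lnot \lnot (\lnot R \lor Q), \lnot (U \lor \lnot Q)):
            \lnot (U \lor \lnot Q): α-rule — add \lnot U, \lnot \lnot Q.
            \lnot \lnot (\lnot R \lor Q): β-rule — branch into \lnot R  //  Q.
              branch 2.1.2.1 (add \lnot R):
                ○ open, literals {P=true, Q=true, R=false, U=false}.
              branch 2.1.2.2 (add Q):
                ○ open, literals {P=true, Q=true, R=false, U=false}.
      branch 2.2 (add \lnot (\lnot (\lnot R \lor Q) \leftrightarrow (U \lor \lnot Q)), R):
        \lnot (\lnot (\lnot R \lor Q) \leftrightarrow (U \lor \lnot Q)): β-rule — branch into \lnot (\lnot R \lor Q), \lnot (U \lor \lnot Q)  //  \lnot \lnot (\lnot R \lor Q), (U \lor \lnot Q).
          branch 2.2.1 (add \lnot (\lnot R \lor Q), \lnot (U \lor \lnot Q)):
            \lnot (\lnot R \lor Q): α-rule — add \lnot \lnot R, \lnot Q.
            \lnot (U \lor \lnot Q): α-rule — add \lnot U, \lnot \lnot Q.
            × closes — contains both Q and \lnot Q.
          branch 2.2.2 (add \lnot \lnot (\lnot R \lor Q), (U \lor \lnot Q)):
            \lnot \lnot (\lnot R \lor Q): β-rule — branch into \lnot R  //  Q.
              branch 2.2.2.1 (add \lnot R):
                × closes — contains both R and \lnot R.
              branch 2.2.2.2 (add Q):
                (U \lor \lnot Q): β-rule — branch into U  //  \lnot Q.
                  branch 2.2.2.2.1 (add U):
                    ○ open, literals {P=true, Q=true, R=true, U=true}.
                  branch 2.2.2.2.2 (add \lnot Q):
                    × closes — contains both Q and \lnot Q.
10 branches closed, 6 open.
Each open branch fixes some atoms; the unmentioned ones are free. Counting distinct full assignments: branch {Q=true, R=false, S=false, U=false} (P, T) contributes 4 new; branch {Q=true, R=false, S=false, U=false} (P, T) contributes 0 new; branch {Q=true, R=true, S=false, U=true} (P, T) contributes 4 new; branch {P=true, Q=true, R=false, U=false} (S, T) contributes 2 new; branch {P=true, Q=true, R=false, U=false} (S, T) contributes 0 new; branch {P=true, Q=true, R=true, U=true} (S, T) contributes 2 new. Total: 12.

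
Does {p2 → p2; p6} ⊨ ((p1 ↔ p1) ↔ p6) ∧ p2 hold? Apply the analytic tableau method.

No

Initial set: {(p2 → p2); p6; ¬(((p1 ↔ p1) ↔ p6) ∧ p2)}.
(p2 → p2): β-rule — branch into ¬p2  //  p2.
  branch 1 (add ¬p2):
    ¬(((p1 ↔ p1) ↔ p6) ∧ p2): β-rule — branch into ¬((p1 ↔ p1) ↔ p6)  //  ¬p2.
      branch 1.1 (add ¬((p1 ↔ p1) ↔ p6)):
        ¬((p1 ↔ p1) ↔ p6): β-rule — branch into (p1 ↔ p1), ¬p6  //  ¬(p1 ↔ p1), p6.
          branch 1.1.1 (add (p1 ↔ p1), ¬p6):
            × closes — contains both p6 and ¬p6.
          branch 1.1.2 (add ¬(p1 ↔ p1), p6):
            ¬(p1 ↔ p1): β-rule — branch into p1, ¬p1  //  ¬p1, p1.
              branch 1.1.2.1 (add p1, ¬p1):
                × closes — contains both p1 and ¬p1.
              branch 1.1.2.2 (add ¬p1, p1):
                × closes — contains both p1 and ¬p1.
      branch 1.2 (add ¬p2):
        ○ open, literals {p2=false, p6=true}.
  branch 2 (add p2):
    ¬(((p1 ↔ p1) ↔ p6) ∧ p2): β-rule — branch into ¬((p1 ↔ p1) ↔ p6)  //  ¬p2.
      branch 2.1 (add ¬((p1 ↔ p1) ↔ p6)):
        ¬((p1 ↔ p1) ↔ p6): β-rule — branch into (p1 ↔ p1), ¬p6  //  ¬(p1 ↔ p1), p6.
          branch 2.1.1 (add (p1 ↔ p1), ¬p6):
            × closes — contains both p6 and ¬p6.
          branch 2.1.2 (add ¬(p1 ↔ p1), p6):
            ¬(p1 ↔ p1): β-rule — branch into p1, ¬p1  //  ¬p1, p1.
              branch 2.1.2.1 (add p1, ¬p1):
                × closes — contains both p1 and ¬p1.
              branch 2.1.2.2 (add ¬p1, p1):
                × closes — contains both p1 and ¬p1.
      branch 2.2 (add ¬p2):
        × closes — contains both p2 and ¬p2.
7 branches closed, 1 open.
An open branch gives a countermodel: p2=false, p6=true (unmentioned atoms arbitrary); the premises hold there but the conclusion fails.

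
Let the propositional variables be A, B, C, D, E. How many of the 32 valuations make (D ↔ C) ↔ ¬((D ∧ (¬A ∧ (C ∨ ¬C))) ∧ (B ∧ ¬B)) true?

Initial set: {((D ↔ C) ↔ ¬((D ∧ (¬A ∧ (C ∨ ¬C))) ∧ (B ∧ ¬B)))}.
((D ↔ C) ↔ ¬((D ∧ (¬A ∧ (C ∨ ¬C))) ∧ (B ∧ ¬B))): β-rule — branch into (D ↔ C), ¬((D ∧ (¬A ∧ (C ∨ ¬C))) ∧ (B ∧ ¬B))  //  ¬(D ↔ C), ¬¬((D ∧ (¬A ∧ (C ∨ ¬C))) ∧ (B ∧ ¬B)).
  branch 1 (add (D ↔ C), ¬((D ∧ (¬A ∧ (C ∨ ¬C))) ∧ (B ∧ ¬B))):
    (D ↔ C): β-rule — branch into D, C  //  ¬D, ¬C.
      branch 1.1 (add D, C):
        ¬((D ∧ (¬A ∧ (C ∨ ¬C))) ∧ (B ∧ ¬B)): β-rule — branch into ¬(D ∧ (¬A ∧ (C ∨ ¬C)))  //  ¬(B ∧ ¬B).
          branch 1.1.1 (add ¬(D ∧ (¬A ∧ (C ∨ ¬C)))):
            ¬(D ∧ (¬A ∧ (C ∨ ¬C))): β-rule — branch into ¬D  //  ¬(¬A ∧ (C ∨ ¬C)).
              branch 1.1.1.1 (add ¬D):
                × closes — contains both D and ¬D.
              branch 1.1.1.2 (add ¬(¬A ∧ (C ∨ ¬C))):
                ¬(¬A ∧ (C ∨ ¬C)): β-rule — branch into ¬¬A  //  ¬(C ∨ ¬C).
                  branch 1.1.1.2.1 (add ¬¬A):
                    ○ open, literals {A=1, C=1, D=1}.
                  branch 1.1.1.2.2 (add ¬(C ∨ ¬C)):
                    ¬(C ∨ ¬C): α-rule — add ¬C, ¬¬C.
                    × closes — contains both C and ¬C.
          branch 1.1.2 (add ¬(B ∧ ¬B)):
            ¬(B ∧ ¬B): β-rule — branch into ¬B  //  ¬¬B.
              branch 1.1.2.1 (add ¬B):
                ○ open, literals {B=0, C=1, D=1}.
              branch 1.1.2.2 (add ¬¬B):
                ○ open, literals {B=1, C=1, D=1}.
      branch 1.2 (add ¬D, ¬C):
        ¬((D ∧ (¬A ∧ (C ∨ ¬C))) ∧ (B ∧ ¬B)): β-rule — branch into ¬(D ∧ (¬A ∧ (C ∨ ¬C)))  //  ¬(B ∧ ¬B).
          branch 1.2.1 (add ¬(D ∧ (¬A ∧ (C ∨ ¬C)))):
            ¬(D ∧ (¬A ∧ (C ∨ ¬C))): β-rule — branch into ¬D  //  ¬(¬A ∧ (C ∨ ¬C)).
              branch 1.2.1.1 (add ¬D):
                ○ open, literals {C=0, D=0}.
              branch 1.2.1.2 (add ¬(¬A ∧ (C ∨ ¬C))):
                ¬(¬A ∧ (C ∨ ¬C)): β-rule — branch into ¬¬A  //  ¬(C ∨ ¬C).
                  branch 1.2.1.2.1 (add ¬¬A):
                    ○ open, literals {A=1, C=0, D=0}.
                  branch 1.2.1.2.2 (add ¬(C ∨ ¬C)):
                    ¬(C ∨ ¬C): α-rule — add ¬C, ¬¬C.
                    × closes — contains both C and ¬C.
          branch 1.2.2 (add ¬(B ∧ ¬B)):
            ¬(B ∧ ¬B): β-rule — branch into ¬B  //  ¬¬B.
              branch 1.2.2.1 (add ¬B):
                ○ open, literals {B=0, C=0, D=0}.
              branch 1.2.2.2 (add ¬¬B):
                ○ open, literals {B=1, C=0, D=0}.
  branch 2 (add ¬(D ↔ C), ¬¬((D ∧ (¬A ∧ (C ∨ ¬C))) ∧ (B ∧ ¬B))):
    ¬¬((D ∧ (¬A ∧ (C ∨ ¬C))) ∧ (B ∧ ¬B)): α-rule — add (D ∧ (¬A ∧ (C ∨ ¬C))), (B ∧ ¬B).
    (D ∧ (¬A ∧ (C ∨ ¬C))): α-rule — add D, (¬A ∧ (C ∨ ¬C)).
    (B ∧ ¬B): α-rule — add B, ¬B.
    × closes — contains both B and ¬B.
4 branches closed, 7 open.
Each open branch fixes some atoms; the unmentioned ones are free. Counting distinct full assignments: branch {A=1, C=1, D=1} (B, E) contributes 4 new; branch {B=0, C=1, D=1} (A, E) contributes 2 new; branch {B=1, C=1, D=1} (A, E) contributes 2 new; branch {C=0, D=0} (A, B, E) contributes 8 new; branch {A=1, C=0, D=0} (B, E) contributes 0 new; branch {B=0, C=0, D=0} (A, E) contributes 0 new; branch {B=1, C=0, D=0} (A, E) contributes 0 new. Total: 16.

16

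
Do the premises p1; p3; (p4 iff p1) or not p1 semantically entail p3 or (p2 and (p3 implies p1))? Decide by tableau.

Yes

Initial set: {p1; p3; ((p4 iff p1) or not p1); not (p3 or (p2 and (p3 implies p1)))}.
not (p3 or (p2 and (p3 implies p1))): α-rule — add not p3, not (p2 and (p3 implies p1)).
× closes — contains both p3 and not p3.
All 1 branch closes.
Every branch closed, so the premises entail the conclusion.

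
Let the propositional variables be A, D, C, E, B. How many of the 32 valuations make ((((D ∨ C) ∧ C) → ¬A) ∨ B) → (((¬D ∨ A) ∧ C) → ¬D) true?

Initial set: {T (((((D ∨ C) ∧ C) → ¬A) ∨ B) → (((¬D ∨ A) ∧ C) → ¬D))}.
T (((((D ∨ C) ∧ C) → ¬A) ∨ B) → (((¬D ∨ A) ∧ C) → ¬D)): β-rule — branch into F ((((D ∨ C) ∧ C) → ¬A) ∨ B)  //  T (((¬D ∨ A) ∧ C) → ¬D).
  branch 1 (add F ((((D ∨ C) ∧ C) → ¬A) ∨ B)):
    F ((((D ∨ C) ∧ C) → ¬A) ∨ B): α-rule — add F (((D ∨ C) ∧ C) → ¬A), F B.
    F (((D ∨ C) ∧ C) → ¬A): α-rule — add T ((D ∨ C) ∧ C), F ¬A.
    T ((D ∨ C) ∧ C): α-rule — add T (D ∨ C), T C.
    T (D ∨ C): β-rule — branch into T D  //  T C.
      branch 1.1 (add T D):
        ○ open, literals {A=T, B=F, C=T, D=T}.
      branch 1.2 (add T C):
        ○ open, literals {A=T, B=F, C=T}.
  branch 2 (add T (((¬D ∨ A) ∧ C) → ¬D)):
    T (((¬D ∨ A) ∧ C) → ¬D): β-rule — branch into F ((¬D ∨ A) ∧ C)  //  T ¬D.
      branch 2.1 (add F ((¬D ∨ A) ∧ C)):
        F ((¬D ∨ A) ∧ C): β-rule — branch into F (¬D ∨ A)  //  F C.
          branch 2.1.1 (add F (¬D ∨ A)):
            F (¬D ∨ A): α-rule — add F ¬D, F A.
            ○ open, literals {A=F, D=T}.
          branch 2.1.2 (add F C):
            ○ open, literals {C=F}.
      branch 2.2 (add T ¬D):
        ○ open, literals {D=F}.
0 branches closed, 5 open.
Each open branch fixes some atoms; the unmentioned ones are free. Counting distinct full assignments: branch {A=T, B=F, C=T, D=T} (E) contributes 2 new; branch {A=T, B=F, C=T} (D, E) contributes 2 new; branch {A=F, D=T} (C, E, B) contributes 8 new; branch {C=F} (A, D, E, B) contributes 12 new; branch {D=F} (A, C, E, B) contributes 6 new. Total: 30.

30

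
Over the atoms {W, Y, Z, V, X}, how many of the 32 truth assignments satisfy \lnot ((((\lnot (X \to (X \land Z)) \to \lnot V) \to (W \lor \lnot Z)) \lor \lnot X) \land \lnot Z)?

16

Initial set: {\lnot ((((\lnot (X \to (X \land Z)) \to \lnot V) \to (W \lor \lnot Z)) \lor \lnot X) \land \lnot Z)}.
\lnot ((((\lnot (X \to (X \land Z)) \to \lnot V) \to (W \lor \lnot Z)) \lor \lnot X) \land \lnot Z): β-rule — branch into \lnot (((\lnot (X \to (X \land Z)) \to \lnot V) \to (W \lor \lnot Z)) \lor \lnot X)  //  \lnot \lnot Z.
  branch 1 (add \lnot (((\lnot (X \to (X \land Z)) \to \lnot V) \to (W \lor \lnot Z)) \lor \lnot X)):
    \lnot (((\lnot (X \to (X \land Z)) \to \lnot V) \to (W \lor \lnot Z)) \lor \lnot X): α-rule — add \lnot ((\lnot (X \to (X \land Z)) \to \lnot V) \to (W \lor \lnot Z)), \lnot \lnot X.
    \lnot ((\lnot (X \to (X \land Z)) \to \lnot V) \to (W \lor \lnot Z)): α-rule — add (\lnot (X \to (X \land Z)) \to \lnot V), \lnot (W \lor \lnot Z).
    \lnot (W \lor \lnot Z): α-rule — add \lnot W, \lnot \lnot Z.
    (\lnot (X \to (X \land Z)) \to \lnot V): β-rule — branch into \lnot \lnot (X \to (X \land Z))  //  \lnot V.
      branch 1.1 (add \lnot \lnot (X \to (X \land Z))):
        \lnot \lnot (X \to (X \land Z)): β-rule — branch into \lnot X  //  (X \land Z).
          branch 1.1.1 (add \lnot X):
            × closes — contains both X and \lnot X.
          branch 1.1.2 (add (X \land Z)):
            (X \land Z): α-rule — add X, Z.
            ○ open, literals {W=F, X=T, Z=T}.
      branch 1.2 (add \lnot V):
        ○ open, literals {V=F, W=F, X=T, Z=T}.
  branch 2 (add \lnot \lnot Z):
    ○ open, literals {Z=T}.
1 branch closed, 3 open.
Each open branch fixes some atoms; the unmentioned ones are free. Counting distinct full assignments: branch {W=F, X=T, Z=T} (Y, V) contributes 4 new; branch {V=F, W=F, X=T, Z=T} (Y) contributes 0 new; branch {Z=T} (W, Y, V, X) contributes 12 new. Total: 16.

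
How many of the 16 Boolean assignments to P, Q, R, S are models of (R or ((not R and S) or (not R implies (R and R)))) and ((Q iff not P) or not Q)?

9

Initial set: {((R or ((not R and S) or (not R implies (R and R)))) and ((Q iff not P) or not Q))}.
((R or ((not R and S) or (not R implies (R and R)))) and ((Q iff not P) or not Q)): α-rule — add (R or ((not R and S) or (not R implies (R and R)))), ((Q iff not P) or not Q).
(R or ((not R and S) or (not R implies (R and R)))): β-rule — branch into R  //  ((not R and S) or (not R implies (R and R))).
  branch 1 (add R):
    ((Q iff not P) or not Q): β-rule — branch into (Q iff not P)  //  not Q.
      branch 1.1 (add (Q iff not P)):
        (Q iff not P): β-rule — branch into Q, not P  //  not Q, not not P.
          branch 1.1.1 (add Q, not P):
            ○ open, literals {P=0, Q=1, R=1}.
          branch 1.1.2 (add not Q, not not P):
            ○ open, literals {P=1, Q=0, R=1}.
      branch 1.2 (add not Q):
        ○ open, literals {Q=0, R=1}.
  branch 2 (add ((not R and S) or (not R implies (R and R)))):
    ((Q iff not P) or not Q): β-rule — branch into (Q iff not P)  //  not Q.
      branch 2.1 (add (Q iff not P)):
        ((not R and S) or (not R implies (R and R))): β-rule — branch into (not R and S)  //  (not R implies (R and R)).
          branch 2.1.1 (add (not R and S)):
            (not R and S): α-rule — add not R, S.
            (Q iff not P): β-rule — branch into Q, not P  //  not Q, not not P.
              branch 2.1.1.1 (add Q, not P):
                ○ open, literals {P=0, Q=1, R=0, S=1}.
              branch 2.1.1.2 (add not Q, not not P):
                ○ open, literals {P=1, Q=0, R=0, S=1}.
          branch 2.1.2 (add (not R implies (R and R))):
            (Q iff not P): β-rule — branch into Q, not P  //  not Q, not not P.
              branch 2.1.2.1 (add Q, not P):
                (not R implies (R and R)): β-rule — branch into not not R  //  (R and R).
                  branch 2.1.2.1.1 (add not not R):
                    ○ open, literals {P=0, Q=1, R=1}.
                  branch 2.1.2.1.2 (add (R and R)):
                    (R and R): α-rule — add R, R.
                    ○ open, literals {P=0, Q=1, R=1}.
              branch 2.1.2.2 (add not Q, not not P):
                (not R implies (R and R)): β-rule — branch into not not R  //  (R and R).
                  branch 2.1.2.2.1 (add not not R):
                    ○ open, literals {P=1, Q=0, R=1}.
                  branch 2.1.2.2.2 (add (R and R)):
                    (R and R): α-rule — add R, R.
                    ○ open, literals {P=1, Q=0, R=1}.
      branch 2.2 (add not Q):
        ((not R and S) or (not R implies (R and R))): β-rule — branch into (not R and S)  //  (not R implies (R and R)).
          branch 2.2.1 (add (not R and S)):
            (not R and S): α-rule — add not R, S.
            ○ open, literals {Q=0, R=0, S=1}.
          branch 2.2.2 (add (not R implies (R and R))):
            (not R implies (R and R)): β-rule — branch into not not R  //  (R and R).
              branch 2.2.2.1 (add not not R):
                ○ open, literals {Q=0, R=1}.
              branch 2.2.2.2 (add (R and R)):
                (R and R): α-rule — add R, R.
                ○ open, literals {Q=0, R=1}.
0 branches closed, 12 open.
Each open branch fixes some atoms; the unmentioned ones are free. Counting distinct full assignments: branch {P=0, Q=1, R=1} (S) contributes 2 new; branch {P=1, Q=0, R=1} (S) contributes 2 new; branch {Q=0, R=1} (P, S) contributes 2 new; branch {P=0, Q=1, R=0, S=1} (none free) contributes 1 new; branch {P=1, Q=0, R=0, S=1} (none free) contributes 1 new; branch {P=0, Q=1, R=1} (S) contributes 0 new; branch {P=0, Q=1, R=1} (S) contributes 0 new; branch {P=1, Q=0, R=1} (S) contributes 0 new; branch {P=1, Q=0, R=1} (S) contributes 0 new; branch {Q=0, R=0, S=1} (P) contributes 1 new; branch {Q=0, R=1} (P, S) contributes 0 new; branch {Q=0, R=1} (P, S) contributes 0 new. Total: 9.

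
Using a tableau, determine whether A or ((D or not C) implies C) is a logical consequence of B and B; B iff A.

Yes

Initial set: {T (B and B); T (B iff A); F (A or ((D or not C) implies C))}.
T (B and B): α-rule — add T B, T B.
F (A or ((D or not C) implies C)): α-rule — add F A, F ((D or not C) implies C).
F ((D or not C) implies C): α-rule — add T (D or not C), F C.
T (B iff A): β-rule — branch into T B, T A  //  F B, F A.
  branch 1 (add T B, T A):
    × closes — contains both A and not A.
  branch 2 (add F B, F A):
    × closes — contains both B and not B.
All 2 branches close.
Every branch closed, so the premises entail the conclusion.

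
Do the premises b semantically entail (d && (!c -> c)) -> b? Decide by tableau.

Yes

Initial set: {b; !((d && (!c -> c)) -> b)}.
!((d && (!c -> c)) -> b): α-rule — add (d && (!c -> c)), !b.
× closes — contains both b and !b.
All 1 branch closes.
Every branch closed, so the premises entail the conclusion.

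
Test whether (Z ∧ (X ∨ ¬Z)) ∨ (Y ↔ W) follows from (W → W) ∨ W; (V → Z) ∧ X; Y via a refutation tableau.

No

Initial set: {((W → W) ∨ W); ((V → Z) ∧ X); Y; ¬((Z ∧ (X ∨ ¬Z)) ∨ (Y ↔ W))}.
((V → Z) ∧ X): α-rule — add (V → Z), X.
¬((Z ∧ (X ∨ ¬Z)) ∨ (Y ↔ W)): α-rule — add ¬(Z ∧ (X ∨ ¬Z)), ¬(Y ↔ W).
((W → W) ∨ W): β-rule — branch into (W → W)  //  W.
  branch 1 (add (W → W)):
    (V → Z): β-rule — branch into ¬V  //  Z.
      branch 1.1 (add ¬V):
        ¬(Z ∧ (X ∨ ¬Z)): β-rule — branch into ¬Z  //  ¬(X ∨ ¬Z).
          branch 1.1.1 (add ¬Z):
            ¬(Y ↔ W): β-rule — branch into Y, ¬W  //  ¬Y, W.
              branch 1.1.1.1 (add Y, ¬W):
                (W → W): β-rule — branch into ¬W  //  W.
                  branch 1.1.1.1.1 (add ¬W):
                    ○ open, literals {V=F, W=F, X=T, Y=T, Z=F}.
                  branch 1.1.1.1.2 (add W):
                    × closes — contains both W and ¬W.
              branch 1.1.1.2 (add ¬Y, W):
                × closes — contains both Y and ¬Y.
          branch 1.1.2 (add ¬(X ∨ ¬Z)):
            ¬(X ∨ ¬Z): α-rule — add ¬X, ¬¬Z.
            × closes — contains both X and ¬X.
      branch 1.2 (add Z):
        ¬(Z ∧ (X ∨ ¬Z)): β-rule — branch into ¬Z  //  ¬(X ∨ ¬Z).
          branch 1.2.1 (add ¬Z):
            × closes — contains both Z and ¬Z.
          branch 1.2.2 (add ¬(X ∨ ¬Z)):
            ¬(X ∨ ¬Z): α-rule — add ¬X, ¬¬Z.
            × closes — contains both X and ¬X.
  branch 2 (add W):
    (V → Z): β-rule — branch into ¬V  //  Z.
      branch 2.1 (add ¬V):
        ¬(Z ∧ (X ∨ ¬Z)): β-rule — branch into ¬Z  //  ¬(X ∨ ¬Z).
          branch 2.1.1 (add ¬Z):
            ¬(Y ↔ W): β-rule — branch into Y, ¬W  //  ¬Y, W.
              branch 2.1.1.1 (add Y, ¬W):
                × closes — contains both W and ¬W.
              branch 2.1.1.2 (add ¬Y, W):
                × closes — contains both Y and ¬Y.
          branch 2.1.2 (add ¬(X ∨ ¬Z)):
            ¬(X ∨ ¬Z): α-rule — add ¬X, ¬¬Z.
            × closes — contains both X and ¬X.
      branch 2.2 (add Z):
        ¬(Z ∧ (X ∨ ¬Z)): β-rule — branch into ¬Z  //  ¬(X ∨ ¬Z).
          branch 2.2.1 (add ¬Z):
            × closes — contains both Z and ¬Z.
          branch 2.2.2 (add ¬(X ∨ ¬Z)):
            ¬(X ∨ ¬Z): α-rule — add ¬X, ¬¬Z.
            × closes — contains both X and ¬X.
10 branches closed, 1 open.
An open branch gives a countermodel: V=F, W=F, X=T, Y=T, Z=F (unmentioned atoms arbitrary); the premises hold there but the conclusion fails.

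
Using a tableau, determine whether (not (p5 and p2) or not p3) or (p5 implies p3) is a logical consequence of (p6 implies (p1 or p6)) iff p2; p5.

Initial set: {((p6 implies (p1 or p6)) iff p2); p5; not ((not (p5 and p2) or not p3) or (p5 implies p3))}.
not ((not (p5 and p2) or not p3) or (p5 implies p3)): α-rule — add not (not (p5 and p2) or not p3), not (p5 implies p3).
not (not (p5 and p2) or not p3): α-rule — add not not (p5 and p2), not not p3.
not (p5 implies p3): α-rule — add p5, not p3.
× closes — contains both p3 and not p3.
All 1 branch closes.
Every branch closed, so the premises entail the conclusion.

Yes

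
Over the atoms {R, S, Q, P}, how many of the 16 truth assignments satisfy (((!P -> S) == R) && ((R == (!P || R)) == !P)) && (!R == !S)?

Initial set: {((((!P -> S) == R) && ((R == (!P || R)) == !P)) && (!R == !S))}.
((((!P -> S) == R) && ((R == (!P || R)) == !P)) && (!R == !S)): α-rule — add (((!P -> S) == R) && ((R == (!P || R)) == !P)), (!R == !S).
(((!P -> S) == R) && ((R == (!P || R)) == !P)): α-rule — add ((!P -> S) == R), ((R == (!P || R)) == !P).
(!R == !S): β-rule — branch into !R, !S  //  !!R, !!S.
  branch 1 (add !R, !S):
    ((!P -> S) == R): β-rule — branch into (!P -> S), R  //  !(!P -> S), !R.
      branch 1.1 (add (!P -> S), R):
        × closes — contains both R and !R.
      branch 1.2 (add !(!P -> S), !R):
        !(!P -> S): α-rule — add !P, !S.
        ((R == (!P || R)) == !P): β-rule — branch into (R == (!P || R)), !P  //  !(R == (!P || R)), !!P.
          branch 1.2.1 (add (R == (!P || R)), !P):
            (R == (!P || R)): β-rule — branch into R, (!P || R)  //  !R, !(!P || R).
              branch 1.2.1.1 (add R, (!P || R)):
                × closes — contains both R and !R.
              branch 1.2.1.2 (add !R, !(!P || R)):
                !(!P || R): α-rule — add !!P, !R.
                × closes — contains both P and !P.
          branch 1.2.2 (add !(R == (!P || R)), !!P):
            × closes — contains both P and !P.
  branch 2 (add !!R, !!S):
    ((!P -> S) == R): β-rule — branch into (!P -> S), R  //  !(!P -> S), !R.
      branch 2.1 (add (!P -> S), R):
        ((R == (!P || R)) == !P): β-rule — branch into (R == (!P || R)), !P  //  !(R == (!P || R)), !!P.
          branch 2.1.1 (add (R == (!P || R)), !P):
            (!P -> S): β-rule — branch into !!P  //  S.
              branch 2.1.1.1 (add !!P):
                × closes — contains both P and !P.
              branch 2.1.1.2 (add S):
                (R == (!P || R)): β-rule — branch into R, (!P || R)  //  !R, !(!P || R).
                  branch 2.1.1.2.1 (add R, (!P || R)):
                    (!P || R): β-rule — branch into !P  //  R.
                      branch 2.1.1.2.1.1 (add !P):
                        ○ open, literals {P=false, R=true, S=true}.
                      branch 2.1.1.2.1.2 (add R):
                        ○ open, literals {P=false, R=true, S=true}.
                  branch 2.1.1.2.2 (add !R, !(!P || R)):
                    × closes — contains both R and !R.
          branch 2.1.2 (add !(R == (!P || R)), !!P):
            (!P -> S): β-rule — branch into !!P  //  S.
              branch 2.1.2.1 (add !!P):
                !(R == (!P || R)): β-rule — branch into R, !(!P || R)  //  !R, (!P || R).
                  branch 2.1.2.1.1 (add R, !(!P || R)):
                    !(!P || R): α-rule — add !!P, !R.
                    × closes — contains both R and !R.
                  branch 2.1.2.1.2 (add !R, (!P || R)):
                    × closes — contains both R and !R.
              branch 2.1.2.2 (add S):
                !(R == (!P || R)): β-rule — branch into R, !(!P || R)  //  !R, (!P || R).
                  branch 2.1.2.2.1 (add R, !(!P || R)):
                    !(!P || R): α-rule — add !!P, !R.
                    × closes — contains both R and !R.
                  branch 2.1.2.2.2 (add !R, (!P || R)):
                    × closes — contains both R and !R.
      branch 2.2 (add !(!P -> S), !R):
        × closes — contains both R and !R.
11 branches closed, 2 open.
Each open branch fixes some atoms; the unmentioned ones are free. Counting distinct full assignments: branch {P=false, R=true, S=true} (Q) contributes 2 new; branch {P=false, R=true, S=true} (Q) contributes 0 new. Total: 2.

2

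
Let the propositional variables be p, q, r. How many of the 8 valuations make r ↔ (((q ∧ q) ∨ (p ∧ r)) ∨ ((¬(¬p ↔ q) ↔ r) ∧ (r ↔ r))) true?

5

Initial set: {(r ↔ (((q ∧ q) ∨ (p ∧ r)) ∨ ((¬(¬p ↔ q) ↔ r) ∧ (r ↔ r))))}.
(r ↔ (((q ∧ q) ∨ (p ∧ r)) ∨ ((¬(¬p ↔ q) ↔ r) ∧ (r ↔ r)))): β-rule — branch into r, (((q ∧ q) ∨ (p ∧ r)) ∨ ((¬(¬p ↔ q) ↔ r) ∧ (r ↔ r)))  //  ¬r, ¬(((q ∧ q) ∨ (p ∧ r)) ∨ ((¬(¬p ↔ q) ↔ r) ∧ (r ↔ r))).
  branch 1 (add r, (((q ∧ q) ∨ (p ∧ r)) ∨ ((¬(¬p ↔ q) ↔ r) ∧ (r ↔ r)))):
    (((q ∧ q) ∨ (p ∧ r)) ∨ ((¬(¬p ↔ q) ↔ r) ∧ (r ↔ r))): β-rule — branch into ((q ∧ q) ∨ (p ∧ r))  //  ((¬(¬p ↔ q) ↔ r) ∧ (r ↔ r)).
      branch 1.1 (add ((q ∧ q) ∨ (p ∧ r))):
        ((q ∧ q) ∨ (p ∧ r)): β-rule — branch into (q ∧ q)  //  (p ∧ r).
          branch 1.1.1 (add (q ∧ q)):
            (q ∧ q): α-rule — add q, q.
            ○ open, literals {q=true, r=true}.
          branch 1.1.2 (add (p ∧ r)):
            (p ∧ r): α-rule — add p, r.
            ○ open, literals {p=true, r=true}.
      branch 1.2 (add ((¬(¬p ↔ q) ↔ r) ∧ (r ↔ r))):
        ((¬(¬p ↔ q) ↔ r) ∧ (r ↔ r)): α-rule — add (¬(¬p ↔ q) ↔ r), (r ↔ r).
        (¬(¬p ↔ q) ↔ r): β-rule — branch into ¬(¬p ↔ q), r  //  ¬¬(¬p ↔ q), ¬r.
          branch 1.2.1 (add ¬(¬p ↔ q), r):
            (r ↔ r): β-rule — branch into r, r  //  ¬r, ¬r.
              branch 1.2.1.1 (add r, r):
                ¬(¬p ↔ q): β-rule — branch into ¬p, ¬q  //  ¬¬p, q.
                  branch 1.2.1.1.1 (add ¬p, ¬q):
                    ○ open, literals {p=false, q=false, r=true}.
                  branch 1.2.1.1.2 (add ¬¬p, q):
                    ○ open, literals {p=true, q=true, r=true}.
              branch 1.2.1.2 (add ¬r, ¬r):
                × closes — contains both r and ¬r.
          branch 1.2.2 (add ¬¬(¬p ↔ q), ¬r):
            × closes — contains both r and ¬r.
  branch 2 (add ¬r, ¬(((q ∧ q) ∨ (p ∧ r)) ∨ ((¬(¬p ↔ q) ↔ r) ∧ (r ↔ r)))):
    ¬(((q ∧ q) ∨ (p ∧ r)) ∨ ((¬(¬p ↔ q) ↔ r) ∧ (r ↔ r))): α-rule — add ¬((q ∧ q) ∨ (p ∧ r)), ¬((¬(¬p ↔ q) ↔ r) ∧ (r ↔ r)).
    ¬((q ∧ q) ∨ (p ∧ r)): α-rule — add ¬(q ∧ q), ¬(p ∧ r).
    ¬((¬(¬p ↔ q) ↔ r) ∧ (r ↔ r)): β-rule — branch into ¬(¬(¬p ↔ q) ↔ r)  //  ¬(r ↔ r).
      branch 2.1 (add ¬(¬(¬p ↔ q) ↔ r)):
        ¬(q ∧ q): β-rule — branch into ¬q  //  ¬q.
          branch 2.1.1 (add ¬q):
            ¬(p ∧ r): β-rule — branch into ¬p  //  ¬r.
              branch 2.1.1.1 (add ¬p):
                ¬(¬(¬p ↔ q) ↔ r): β-rule — branch into ¬(¬p ↔ q), ¬r  //  ¬¬(¬p ↔ q), r.
                  branch 2.1.1.1.1 (add ¬(¬p ↔ q), ¬r):
                    ¬(¬p ↔ q): β-rule — branch into ¬p, ¬q  //  ¬¬p, q.
                      branch 2.1.1.1.1.1 (add ¬p, ¬q):
                        ○ open, literals {p=false, q=false, r=false}.
                      branch 2.1.1.1.1.2 (add ¬¬p, q):
                        × closes — contains both p and ¬p.
                  branch 2.1.1.1.2 (add ¬¬(¬p ↔ q), r):
                    × closes — contains both r and ¬r.
              branch 2.1.1.2 (add ¬r):
                ¬(¬(¬p ↔ q) ↔ r): β-rule — branch into ¬(¬p ↔ q), ¬r  //  ¬¬(¬p ↔ q), r.
                  branch 2.1.1.2.1 (add ¬(¬p ↔ q), ¬r):
                    ¬(¬p ↔ q): β-rule — branch into ¬p, ¬q  //  ¬¬p, q.
                      branch 2.1.1.2.1.1 (add ¬p, ¬q):
                        ○ open, literals {p=false, q=false, r=false}.
                      branch 2.1.1.2.1.2 (add ¬¬p, q):
                        × closes — contains both q and ¬q.
                  branch 2.1.1.2.2 (add ¬¬(¬p ↔ q), r):
                    × closes — contains both r and ¬r.
          branch 2.1.2 (add ¬q):
            ¬(p ∧ r): β-rule — branch into ¬p  //  ¬r.
              branch 2.1.2.1 (add ¬p):
                ¬(¬(¬p ↔ q) ↔ r): β-rule — branch into ¬(¬p ↔ q), ¬r  //  ¬¬(¬p ↔ q), r.
                  branch 2.1.2.1.1 (add ¬(¬p ↔ q), ¬r):
                    ¬(¬p ↔ q): β-rule — branch into ¬p, ¬q  //  ¬¬p, q.
                      branch 2.1.2.1.1.1 (add ¬p, ¬q):
                        ○ open, literals {p=false, q=false, r=false}.
                      branch 2.1.2.1.1.2 (add ¬¬p, q):
                        × closes — contains both p and ¬p.
                  branch 2.1.2.1.2 (add ¬¬(¬p ↔ q), r):
                    × closes — contains both r and ¬r.
              branch 2.1.2.2 (add ¬r):
                ¬(¬(¬p ↔ q) ↔ r): β-rule — branch into ¬(¬p ↔ q), ¬r  //  ¬¬(¬p ↔ q), r.
                  branch 2.1.2.2.1 (add ¬(¬p ↔ q), ¬r):
                    ¬(¬p ↔ q): β-rule — branch into ¬p, ¬q  //  ¬¬p, q.
                      branch 2.1.2.2.1.1 (add ¬p, ¬q):
                        ○ open, literals {p=false, q=false, r=false}.
                      branch 2.1.2.2.1.2 (add ¬¬p, q):
                        × closes — contains both q and ¬q.
                  branch 2.1.2.2.2 (add ¬¬(¬p ↔ q), r):
                    × closes — contains both r and ¬r.
      branch 2.2 (add ¬(r ↔ r)):
        ¬(q ∧ q): β-rule — branch into ¬q  //  ¬q.
          branch 2.2.1 (add ¬q):
            ¬(p ∧ r): β-rule — branch into ¬p  //  ¬r.
              branch 2.2.1.1 (add ¬p):
                ¬(r ↔ r): β-rule — branch into r, ¬r  //  ¬r, r.
                  branch 2.2.1.1.1 (add r, ¬r):
                    × closes — contains both r and ¬r.
                  branch 2.2.1.1.2 (add ¬r, r):
                    × closes — contains both r and ¬r.
              branch 2.2.1.2 (add ¬r):
                ¬(r ↔ r): β-rule — branch into r, ¬r  //  ¬r, r.
                  branch 2.2.1.2.1 (add r, ¬r):
                    × closes — contains both r and ¬r.
                  branch 2.2.1.2.2 (add ¬r, r):
                    × closes — contains both r and ¬r.
          branch 2.2.2 (add ¬q):
            ¬(p ∧ r): β-rule — branch into ¬p  //  ¬r.
              branch 2.2.2.1 (add ¬p):
                ¬(r ↔ r): β-rule — branch into r, ¬r  //  ¬r, r.
                  branch 2.2.2.1.1 (add r, ¬r):
                    × closes — contains both r and ¬r.
                  branch 2.2.2.1.2 (add ¬r, r):
                    × closes — contains both r and ¬r.
              branch 2.2.2.2 (add ¬r):
                ¬(r ↔ r): β-rule — branch into r, ¬r  //  ¬r, r.
                  branch 2.2.2.2.1 (add r, ¬r):
                    × closes — contains both r and ¬r.
                  branch 2.2.2.2.2 (add ¬r, r):
                    × closes — contains both r and ¬r.
18 branches closed, 8 open.
Each open branch fixes some atoms; the unmentioned ones are free. Counting distinct full assignments: branch {q=true, r=true} (p) contributes 2 new; branch {p=true, r=true} (q) contributes 1 new; branch {p=false, q=false, r=true} (none free) contributes 1 new; branch {p=true, q=true, r=true} (none free) contributes 0 new; branch {p=false, q=false, r=false} (none free) contributes 1 new; branch {p=false, q=false, r=false} (none free) contributes 0 new; branch {p=false, q=false, r=false} (none free) contributes 0 new; branch {p=false, q=false, r=false} (none free) contributes 0 new. Total: 5.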